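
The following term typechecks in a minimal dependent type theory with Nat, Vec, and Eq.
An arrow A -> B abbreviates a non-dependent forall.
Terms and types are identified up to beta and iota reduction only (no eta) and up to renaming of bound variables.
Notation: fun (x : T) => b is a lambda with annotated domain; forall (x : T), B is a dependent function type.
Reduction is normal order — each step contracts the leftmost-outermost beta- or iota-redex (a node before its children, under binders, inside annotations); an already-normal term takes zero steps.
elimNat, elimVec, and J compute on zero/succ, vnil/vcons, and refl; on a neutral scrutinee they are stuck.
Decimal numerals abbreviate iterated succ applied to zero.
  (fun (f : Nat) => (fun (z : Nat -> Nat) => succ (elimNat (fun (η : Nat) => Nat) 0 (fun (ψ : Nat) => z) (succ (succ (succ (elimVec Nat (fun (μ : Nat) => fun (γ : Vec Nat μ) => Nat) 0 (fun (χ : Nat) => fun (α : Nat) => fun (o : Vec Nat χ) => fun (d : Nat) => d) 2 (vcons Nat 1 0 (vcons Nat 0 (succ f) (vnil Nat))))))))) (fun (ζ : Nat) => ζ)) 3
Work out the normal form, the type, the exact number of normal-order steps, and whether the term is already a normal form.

resulting normal form:
  1
type:
  Nat
reduction steps (normal order): 23
term was already normal: no
first redex: a beta-redex


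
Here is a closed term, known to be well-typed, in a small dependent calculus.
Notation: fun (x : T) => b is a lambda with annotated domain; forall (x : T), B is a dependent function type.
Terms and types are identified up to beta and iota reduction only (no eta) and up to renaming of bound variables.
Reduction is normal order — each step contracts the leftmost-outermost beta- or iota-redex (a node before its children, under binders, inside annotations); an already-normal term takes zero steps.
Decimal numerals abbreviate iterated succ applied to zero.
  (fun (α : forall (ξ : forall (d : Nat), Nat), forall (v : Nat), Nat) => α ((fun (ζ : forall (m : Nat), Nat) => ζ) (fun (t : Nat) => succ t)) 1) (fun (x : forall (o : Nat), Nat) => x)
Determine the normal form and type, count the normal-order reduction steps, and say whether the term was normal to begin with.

normal form:
  2
type:
  Nat
steps to reach normal form (normal order): 4
already normal: no
first redex: a beta-redex


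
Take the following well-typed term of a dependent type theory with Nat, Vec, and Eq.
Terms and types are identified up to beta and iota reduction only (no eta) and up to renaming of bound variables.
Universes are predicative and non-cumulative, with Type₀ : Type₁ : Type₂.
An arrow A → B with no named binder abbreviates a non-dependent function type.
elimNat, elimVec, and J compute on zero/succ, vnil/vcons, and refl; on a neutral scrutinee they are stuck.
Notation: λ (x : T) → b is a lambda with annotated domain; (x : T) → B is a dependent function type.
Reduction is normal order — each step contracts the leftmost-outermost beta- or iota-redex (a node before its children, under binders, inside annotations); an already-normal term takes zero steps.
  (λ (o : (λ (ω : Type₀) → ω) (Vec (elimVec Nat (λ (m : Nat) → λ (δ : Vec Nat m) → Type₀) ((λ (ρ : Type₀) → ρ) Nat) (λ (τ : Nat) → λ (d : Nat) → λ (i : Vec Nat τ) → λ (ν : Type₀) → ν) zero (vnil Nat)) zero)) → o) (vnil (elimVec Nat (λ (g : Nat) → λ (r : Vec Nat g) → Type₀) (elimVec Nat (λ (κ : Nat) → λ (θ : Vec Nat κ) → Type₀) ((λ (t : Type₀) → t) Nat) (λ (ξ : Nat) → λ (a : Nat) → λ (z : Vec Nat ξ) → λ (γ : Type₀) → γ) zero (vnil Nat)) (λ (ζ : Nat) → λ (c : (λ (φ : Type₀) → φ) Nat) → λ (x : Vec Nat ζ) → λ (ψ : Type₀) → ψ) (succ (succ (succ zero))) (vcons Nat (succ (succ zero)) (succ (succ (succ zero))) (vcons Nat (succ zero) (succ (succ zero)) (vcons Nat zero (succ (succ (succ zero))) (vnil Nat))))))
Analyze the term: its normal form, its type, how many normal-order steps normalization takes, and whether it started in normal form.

reduced normal form:
  vnil Nat
inferred type:
  Vec Nat zero
normal-order step count: 19
started in normal form: no
first redex: a beta-redex


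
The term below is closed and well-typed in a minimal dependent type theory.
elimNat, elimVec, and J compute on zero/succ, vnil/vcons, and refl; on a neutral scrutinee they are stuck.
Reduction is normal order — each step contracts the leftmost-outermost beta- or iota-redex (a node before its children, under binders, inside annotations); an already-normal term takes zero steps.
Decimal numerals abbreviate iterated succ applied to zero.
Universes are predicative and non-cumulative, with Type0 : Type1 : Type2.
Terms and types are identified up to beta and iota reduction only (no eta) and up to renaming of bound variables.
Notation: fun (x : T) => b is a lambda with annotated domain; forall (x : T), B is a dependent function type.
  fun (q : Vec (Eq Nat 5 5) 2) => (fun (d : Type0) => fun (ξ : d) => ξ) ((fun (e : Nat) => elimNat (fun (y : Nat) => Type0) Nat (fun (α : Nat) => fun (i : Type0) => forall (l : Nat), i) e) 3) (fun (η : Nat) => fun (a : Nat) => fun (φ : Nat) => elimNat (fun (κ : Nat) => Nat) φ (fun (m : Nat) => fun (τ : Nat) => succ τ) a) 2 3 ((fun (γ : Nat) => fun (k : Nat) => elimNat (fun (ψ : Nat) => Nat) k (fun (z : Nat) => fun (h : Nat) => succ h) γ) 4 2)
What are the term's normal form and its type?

reduced normal form:
  fun (q : Vec (Eq Nat 5 5) 2) => 9
the term's type:
  forall (q : Vec (Eq Nat 5 5) 2), Nat
observation: 30 normal-order steps separate the term from its normal form.


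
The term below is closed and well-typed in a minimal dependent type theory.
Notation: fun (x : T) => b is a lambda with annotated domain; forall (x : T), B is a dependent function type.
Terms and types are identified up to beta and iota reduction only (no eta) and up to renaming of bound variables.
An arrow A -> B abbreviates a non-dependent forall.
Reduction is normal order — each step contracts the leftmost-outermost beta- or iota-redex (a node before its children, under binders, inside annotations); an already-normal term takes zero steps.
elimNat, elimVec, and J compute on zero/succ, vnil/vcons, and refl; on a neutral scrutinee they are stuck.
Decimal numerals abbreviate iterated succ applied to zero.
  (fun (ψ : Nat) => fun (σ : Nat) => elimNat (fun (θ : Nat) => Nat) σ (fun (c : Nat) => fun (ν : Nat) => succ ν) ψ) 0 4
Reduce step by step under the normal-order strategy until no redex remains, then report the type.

reduction (normal order):
  (fun (ψ : Nat) => fun (σ : Nat) => elimNat (fun (θ : Nat) => Nat) σ (fun (c : Nat) => fun (ν : Nat) => succ ν) ψ) 0 4
  ~> (fun (ψ : Nat) => elimNat (fun (σ : Nat) => Nat) ψ (fun (θ : Nat) => fun (c : Nat) => succ c) 0) 4
  ~> elimNat (fun (ψ : Nat) => Nat) 4 (fun (σ : Nat) => fun (θ : Nat) => succ θ) 0
  ~> 4
type:
  Nat


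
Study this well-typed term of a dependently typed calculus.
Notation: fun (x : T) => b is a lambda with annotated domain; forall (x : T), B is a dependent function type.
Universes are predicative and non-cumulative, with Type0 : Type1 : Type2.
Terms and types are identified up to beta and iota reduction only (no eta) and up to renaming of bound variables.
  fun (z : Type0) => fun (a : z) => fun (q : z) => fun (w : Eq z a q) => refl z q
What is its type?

type:
  forall (z : Type0), forall (a : z), forall (q : z), forall (w : Eq z a q), Eq z q q


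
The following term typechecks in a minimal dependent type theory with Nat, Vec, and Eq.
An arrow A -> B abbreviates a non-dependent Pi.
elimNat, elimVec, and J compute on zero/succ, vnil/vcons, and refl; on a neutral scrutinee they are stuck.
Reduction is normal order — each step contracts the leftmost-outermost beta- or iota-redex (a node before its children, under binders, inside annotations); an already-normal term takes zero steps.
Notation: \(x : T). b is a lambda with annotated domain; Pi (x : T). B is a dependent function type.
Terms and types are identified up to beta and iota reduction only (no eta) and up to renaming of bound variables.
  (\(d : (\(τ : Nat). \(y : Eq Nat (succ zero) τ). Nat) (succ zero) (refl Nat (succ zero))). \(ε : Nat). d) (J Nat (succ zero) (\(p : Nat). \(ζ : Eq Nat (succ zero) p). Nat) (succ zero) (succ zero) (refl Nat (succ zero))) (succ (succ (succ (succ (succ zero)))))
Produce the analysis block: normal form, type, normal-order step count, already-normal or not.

reduced normal form:
  succ zero
the term's type:
  Nat
steps to reach normal form (normal order): 3
already normal: no
first contracted redex: a beta-redex


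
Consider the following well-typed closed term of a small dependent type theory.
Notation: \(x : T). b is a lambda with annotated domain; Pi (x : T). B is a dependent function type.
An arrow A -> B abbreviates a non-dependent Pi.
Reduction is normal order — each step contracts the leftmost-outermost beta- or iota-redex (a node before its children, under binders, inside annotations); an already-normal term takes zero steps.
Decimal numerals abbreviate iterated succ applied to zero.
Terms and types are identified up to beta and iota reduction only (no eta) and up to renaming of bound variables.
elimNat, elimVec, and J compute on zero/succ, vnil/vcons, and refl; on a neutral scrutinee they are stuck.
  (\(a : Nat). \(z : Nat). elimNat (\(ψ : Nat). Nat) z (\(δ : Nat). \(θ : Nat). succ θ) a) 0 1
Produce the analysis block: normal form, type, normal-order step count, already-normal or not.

reduced normal form:
  1
the term's type:
  Nat
steps to reach normal form (normal order): 3
already normal: no
first redex: a beta-redex


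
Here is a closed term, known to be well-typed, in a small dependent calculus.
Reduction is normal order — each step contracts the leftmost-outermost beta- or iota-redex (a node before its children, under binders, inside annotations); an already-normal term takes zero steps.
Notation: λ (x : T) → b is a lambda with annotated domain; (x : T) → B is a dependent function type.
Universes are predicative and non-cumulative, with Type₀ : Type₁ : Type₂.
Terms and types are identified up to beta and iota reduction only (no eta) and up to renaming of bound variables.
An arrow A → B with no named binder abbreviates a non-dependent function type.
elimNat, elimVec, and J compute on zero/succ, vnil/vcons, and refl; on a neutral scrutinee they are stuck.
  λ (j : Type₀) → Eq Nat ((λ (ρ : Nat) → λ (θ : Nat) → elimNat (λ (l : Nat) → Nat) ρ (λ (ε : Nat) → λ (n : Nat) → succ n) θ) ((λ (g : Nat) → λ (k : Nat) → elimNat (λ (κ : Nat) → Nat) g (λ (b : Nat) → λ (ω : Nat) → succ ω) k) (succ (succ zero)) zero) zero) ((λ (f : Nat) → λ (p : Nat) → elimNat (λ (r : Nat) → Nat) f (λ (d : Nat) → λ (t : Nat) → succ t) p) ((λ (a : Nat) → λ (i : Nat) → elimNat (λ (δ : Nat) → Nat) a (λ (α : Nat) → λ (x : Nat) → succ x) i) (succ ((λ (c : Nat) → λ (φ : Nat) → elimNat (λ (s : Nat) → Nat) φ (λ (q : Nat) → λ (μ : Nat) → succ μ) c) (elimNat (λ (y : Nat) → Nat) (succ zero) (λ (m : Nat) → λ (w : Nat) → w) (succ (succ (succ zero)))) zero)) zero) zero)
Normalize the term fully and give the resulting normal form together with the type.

reduced normal form:
  λ (j : Type₀) → Eq Nat (succ (succ zero)) (succ (succ zero))
type:
  Type₀ → Type₀


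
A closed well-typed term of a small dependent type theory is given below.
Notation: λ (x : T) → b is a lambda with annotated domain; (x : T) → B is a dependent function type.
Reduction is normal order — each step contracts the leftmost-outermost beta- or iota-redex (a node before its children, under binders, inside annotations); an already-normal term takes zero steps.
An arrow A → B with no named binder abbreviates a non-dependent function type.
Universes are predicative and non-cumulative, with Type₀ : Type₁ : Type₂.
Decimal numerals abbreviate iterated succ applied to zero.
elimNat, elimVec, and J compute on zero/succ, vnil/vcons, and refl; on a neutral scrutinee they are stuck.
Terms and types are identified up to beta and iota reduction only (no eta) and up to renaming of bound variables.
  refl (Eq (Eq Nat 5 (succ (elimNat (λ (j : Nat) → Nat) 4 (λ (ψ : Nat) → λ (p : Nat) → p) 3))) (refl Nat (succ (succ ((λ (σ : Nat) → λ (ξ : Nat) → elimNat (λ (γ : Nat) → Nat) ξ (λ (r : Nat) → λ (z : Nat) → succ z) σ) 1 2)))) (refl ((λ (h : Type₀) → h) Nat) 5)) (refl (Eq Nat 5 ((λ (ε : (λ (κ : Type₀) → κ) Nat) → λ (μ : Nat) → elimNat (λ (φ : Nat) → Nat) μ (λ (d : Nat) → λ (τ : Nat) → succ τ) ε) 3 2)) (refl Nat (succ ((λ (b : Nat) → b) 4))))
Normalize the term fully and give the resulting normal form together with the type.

reduced normal form:
  refl (Eq (Eq Nat 5 5) (refl Nat 5) (refl Nat 5)) (refl (Eq Nat 5 5) (refl Nat 5))
type:
  Eq (Eq (Eq Nat 5 5) (refl Nat 5) (refl Nat 5)) (refl (Eq Nat 5 5) (refl Nat 5)) (refl (Eq Nat 5 5) (refl Nat 5))


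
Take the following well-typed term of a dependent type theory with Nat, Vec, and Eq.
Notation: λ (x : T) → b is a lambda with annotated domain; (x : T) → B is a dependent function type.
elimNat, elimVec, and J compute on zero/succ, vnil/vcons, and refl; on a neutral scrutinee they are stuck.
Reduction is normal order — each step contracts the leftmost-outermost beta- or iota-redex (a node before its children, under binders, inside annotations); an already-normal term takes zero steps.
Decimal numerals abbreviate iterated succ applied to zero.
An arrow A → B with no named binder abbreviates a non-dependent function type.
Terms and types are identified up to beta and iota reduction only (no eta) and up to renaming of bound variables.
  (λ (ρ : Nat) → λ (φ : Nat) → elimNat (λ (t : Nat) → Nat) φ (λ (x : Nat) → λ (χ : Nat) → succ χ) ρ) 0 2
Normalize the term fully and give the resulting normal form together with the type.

normal form:
  2
the term's type:
  Nat
observation: 3 normal-order steps normalize the term, beginning with a beta-redex.


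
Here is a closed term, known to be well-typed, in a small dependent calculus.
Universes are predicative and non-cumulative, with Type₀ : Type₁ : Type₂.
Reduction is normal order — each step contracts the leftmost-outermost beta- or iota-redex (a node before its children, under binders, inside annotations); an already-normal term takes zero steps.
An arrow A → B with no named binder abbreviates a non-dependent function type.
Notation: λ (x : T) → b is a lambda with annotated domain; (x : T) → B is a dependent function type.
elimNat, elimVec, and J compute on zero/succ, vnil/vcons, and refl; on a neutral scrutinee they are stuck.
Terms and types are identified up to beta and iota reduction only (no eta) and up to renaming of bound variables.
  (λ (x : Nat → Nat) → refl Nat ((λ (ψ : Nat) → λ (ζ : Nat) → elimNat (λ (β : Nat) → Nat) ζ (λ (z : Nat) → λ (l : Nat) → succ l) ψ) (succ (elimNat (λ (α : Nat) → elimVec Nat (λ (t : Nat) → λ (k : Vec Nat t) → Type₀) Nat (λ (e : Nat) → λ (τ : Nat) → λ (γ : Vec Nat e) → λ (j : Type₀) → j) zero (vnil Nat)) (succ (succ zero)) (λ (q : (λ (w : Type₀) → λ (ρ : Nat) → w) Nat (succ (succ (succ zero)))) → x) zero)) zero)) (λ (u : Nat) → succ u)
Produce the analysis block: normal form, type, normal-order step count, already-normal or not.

normal form:
  refl Nat (succ (succ (succ zero)))
inferred type:
  Eq Nat (succ (succ (succ zero))) (succ (succ (succ zero)))
steps to reach normal form (normal order): 14
already normal: no
first redex: a beta-redex


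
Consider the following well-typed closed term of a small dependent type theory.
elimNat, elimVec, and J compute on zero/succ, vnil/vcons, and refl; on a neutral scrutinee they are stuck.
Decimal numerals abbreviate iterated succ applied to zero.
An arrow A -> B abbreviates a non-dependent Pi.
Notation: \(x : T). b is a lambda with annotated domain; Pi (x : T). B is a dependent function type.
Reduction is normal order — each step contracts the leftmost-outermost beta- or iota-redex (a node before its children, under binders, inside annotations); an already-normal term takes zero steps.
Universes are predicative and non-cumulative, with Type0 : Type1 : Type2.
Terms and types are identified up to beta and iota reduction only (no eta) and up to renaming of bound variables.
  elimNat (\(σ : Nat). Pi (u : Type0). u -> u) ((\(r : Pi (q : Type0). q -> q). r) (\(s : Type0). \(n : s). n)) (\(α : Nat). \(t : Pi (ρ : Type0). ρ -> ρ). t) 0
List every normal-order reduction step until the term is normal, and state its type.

reduction (normal order):
  elimNat (\(σ : Nat). Pi (u : Type0). u -> u) ((\(r : Pi (q : Type0). q -> q). r) (\(s : Type0). \(n : s). n)) (\(α : Nat). \(t : Pi (ρ : Type0). ρ -> ρ). t) 0
  ~> (\(σ : Pi (u : Type0). u -> u). σ) (\(r : Type0). \(q : r). q)
  ~> \(σ : Type0). \(u : σ). u
the term's type:
  Pi (σ : Type0). σ -> σ


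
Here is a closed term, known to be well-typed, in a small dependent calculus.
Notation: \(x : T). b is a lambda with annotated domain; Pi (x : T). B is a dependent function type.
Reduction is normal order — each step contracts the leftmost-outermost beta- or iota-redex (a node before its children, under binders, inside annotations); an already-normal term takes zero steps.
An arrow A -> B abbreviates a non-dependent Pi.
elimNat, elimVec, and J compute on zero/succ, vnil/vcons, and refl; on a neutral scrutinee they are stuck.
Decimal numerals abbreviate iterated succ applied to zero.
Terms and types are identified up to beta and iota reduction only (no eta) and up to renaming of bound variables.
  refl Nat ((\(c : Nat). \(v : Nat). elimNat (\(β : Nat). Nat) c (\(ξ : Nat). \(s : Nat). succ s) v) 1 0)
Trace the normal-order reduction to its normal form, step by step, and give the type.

normal-order reduction:
  refl Nat ((\(c : Nat). \(v : Nat). elimNat (\(β : Nat). Nat) c (\(ξ : Nat). \(s : Nat). succ s) v) 1 0)
  ~> refl Nat ((\(c : Nat). elimNat (\(v : Nat). Nat) 1 (\(β : Nat). \(ξ : Nat). succ ξ) c) 0)
  ~> refl Nat (elimNat (\(c : Nat). Nat) 1 (\(v : Nat). \(β : Nat). succ β) 0)
  ~> refl Nat 1
inferred type:
  Eq Nat 1 1


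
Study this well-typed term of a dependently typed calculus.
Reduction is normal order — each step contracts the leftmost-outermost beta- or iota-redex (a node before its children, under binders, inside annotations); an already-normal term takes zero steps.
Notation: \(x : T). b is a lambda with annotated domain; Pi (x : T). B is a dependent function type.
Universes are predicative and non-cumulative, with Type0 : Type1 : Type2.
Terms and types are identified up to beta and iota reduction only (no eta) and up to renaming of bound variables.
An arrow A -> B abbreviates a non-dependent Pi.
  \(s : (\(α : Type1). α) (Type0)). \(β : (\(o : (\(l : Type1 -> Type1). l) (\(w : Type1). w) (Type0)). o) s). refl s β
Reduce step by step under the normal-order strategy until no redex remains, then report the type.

normal-order reduction sequence:
  \(s : (\(α : Type1). α) (Type0)). \(β : (\(o : (\(l : Type1 -> Type1). l) (\(w : Type1). w) (Type0)). o) s). refl s β
  ~> \(s : Type0). \(α : (\(β : (\(o : Type1 -> Type1). o) (\(l : Type1). l) (Type0)). β) s). refl s α
  ~> \(s : Type0). \(α : s). refl s α
the term's type:
  Pi (s : Type0). Pi (α : s). Eq s α α


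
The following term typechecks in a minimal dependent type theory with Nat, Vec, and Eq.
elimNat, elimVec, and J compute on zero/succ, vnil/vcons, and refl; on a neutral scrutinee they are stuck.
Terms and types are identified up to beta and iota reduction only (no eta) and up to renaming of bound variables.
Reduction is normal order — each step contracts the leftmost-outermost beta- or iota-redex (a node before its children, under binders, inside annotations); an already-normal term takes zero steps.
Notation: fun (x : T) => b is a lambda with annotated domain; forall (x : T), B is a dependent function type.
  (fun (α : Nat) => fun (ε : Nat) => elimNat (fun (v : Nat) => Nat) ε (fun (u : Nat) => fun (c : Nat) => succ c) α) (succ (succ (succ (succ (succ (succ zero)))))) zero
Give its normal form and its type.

resulting normal form:
  succ (succ (succ (succ (succ (succ zero)))))
inferred type:
  Nat
observation: 21 normal-order steps normalize the term, beginning with a beta-redex.


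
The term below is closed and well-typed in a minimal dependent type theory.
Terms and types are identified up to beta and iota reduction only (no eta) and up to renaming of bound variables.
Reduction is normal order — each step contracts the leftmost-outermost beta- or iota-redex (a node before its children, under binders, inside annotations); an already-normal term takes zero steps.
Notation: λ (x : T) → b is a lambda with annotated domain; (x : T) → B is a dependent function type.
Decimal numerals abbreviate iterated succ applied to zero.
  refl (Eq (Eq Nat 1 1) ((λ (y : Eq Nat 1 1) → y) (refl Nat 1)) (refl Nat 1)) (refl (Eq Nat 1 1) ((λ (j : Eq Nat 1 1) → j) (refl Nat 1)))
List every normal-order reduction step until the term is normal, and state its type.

normal-order reduction:
  refl (Eq (Eq Nat 1 1) ((λ (y : Eq Nat 1 1) → y) (refl Nat 1)) (refl Nat 1)) (refl (Eq Nat 1 1) ((λ (j : Eq Nat 1 1) → j) (refl Nat 1)))
  ~> refl (Eq (Eq Nat 1 1) (refl Nat 1) (refl Nat 1)) (refl (Eq Nat 1 1) ((λ (y : Eq Nat 1 1) → y) (refl Nat 1)))
  ~> refl (Eq (Eq Nat 1 1) (refl Nat 1) (refl Nat 1)) (refl (Eq Nat 1 1) (refl Nat 1))
type:
  Eq (Eq (Eq Nat 1 1) (refl Nat 1) (refl Nat 1)) (refl (Eq Nat 1 1) (refl Nat 1)) (refl (Eq Nat 1 1) (refl Nat 1))


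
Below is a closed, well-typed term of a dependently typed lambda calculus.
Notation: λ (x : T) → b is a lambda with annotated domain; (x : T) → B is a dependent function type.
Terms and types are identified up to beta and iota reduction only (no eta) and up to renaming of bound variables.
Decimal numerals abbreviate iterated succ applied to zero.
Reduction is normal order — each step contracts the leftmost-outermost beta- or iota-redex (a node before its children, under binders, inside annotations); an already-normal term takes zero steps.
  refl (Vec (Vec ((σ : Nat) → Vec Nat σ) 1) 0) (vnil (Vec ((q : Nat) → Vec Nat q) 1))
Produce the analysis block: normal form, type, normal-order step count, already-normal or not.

normal form:
  refl (Vec (Vec ((σ : Nat) → Vec Nat σ) 1) 0) (vnil (Vec ((q : Nat) → Vec Nat q) 1))
inferred type:
  Eq (Vec (Vec ((σ : Nat) → Vec Nat σ) 1) 0) (vnil (Vec ((q : Nat) → Vec Nat q) 1)) (vnil (Vec ((η : Nat) → Vec Nat η) 1))
reduction steps (normal order): 0
term was already normal: yes


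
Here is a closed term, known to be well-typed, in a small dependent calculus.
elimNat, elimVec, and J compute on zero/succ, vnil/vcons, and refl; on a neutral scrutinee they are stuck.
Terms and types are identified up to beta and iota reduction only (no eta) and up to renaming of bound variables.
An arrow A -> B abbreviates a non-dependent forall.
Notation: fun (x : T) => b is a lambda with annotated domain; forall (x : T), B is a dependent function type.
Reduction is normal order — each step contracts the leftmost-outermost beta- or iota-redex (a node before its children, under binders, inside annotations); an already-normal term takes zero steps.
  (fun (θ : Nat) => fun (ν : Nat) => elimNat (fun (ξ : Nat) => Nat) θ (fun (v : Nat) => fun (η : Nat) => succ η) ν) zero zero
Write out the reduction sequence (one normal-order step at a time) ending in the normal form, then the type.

normal-order reduction:
  (fun (θ : Nat) => fun (ν : Nat) => elimNat (fun (ξ : Nat) => Nat) θ (fun (v : Nat) => fun (η : Nat) => succ η) ν) zero zero
  ~> (fun (θ : Nat) => elimNat (fun (ν : Nat) => Nat) zero (fun (ξ : Nat) => fun (v : Nat) => succ v) θ) zero
  ~> elimNat (fun (θ : Nat) => Nat) zero (fun (ν : Nat) => fun (ξ : Nat) => succ ξ) zero
  ~> zero
inferred type:
  Nat


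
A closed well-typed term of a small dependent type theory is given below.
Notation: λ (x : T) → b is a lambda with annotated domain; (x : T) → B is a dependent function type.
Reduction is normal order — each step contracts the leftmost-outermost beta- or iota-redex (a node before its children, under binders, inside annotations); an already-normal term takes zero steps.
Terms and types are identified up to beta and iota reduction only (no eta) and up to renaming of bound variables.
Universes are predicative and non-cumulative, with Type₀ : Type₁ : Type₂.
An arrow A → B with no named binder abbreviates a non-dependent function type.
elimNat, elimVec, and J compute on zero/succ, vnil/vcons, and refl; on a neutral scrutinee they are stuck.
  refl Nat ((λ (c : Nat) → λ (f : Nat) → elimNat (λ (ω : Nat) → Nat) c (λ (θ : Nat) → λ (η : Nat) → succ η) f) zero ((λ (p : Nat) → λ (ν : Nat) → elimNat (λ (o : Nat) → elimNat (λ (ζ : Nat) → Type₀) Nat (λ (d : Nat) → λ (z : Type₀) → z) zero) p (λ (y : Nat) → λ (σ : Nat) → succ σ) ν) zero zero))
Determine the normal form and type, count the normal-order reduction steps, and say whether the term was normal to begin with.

reduced normal form:
  refl Nat zero
inferred type:
  Eq Nat zero zero
reduction steps (normal order): 6
term was already normal: no
first redex: a beta-redex


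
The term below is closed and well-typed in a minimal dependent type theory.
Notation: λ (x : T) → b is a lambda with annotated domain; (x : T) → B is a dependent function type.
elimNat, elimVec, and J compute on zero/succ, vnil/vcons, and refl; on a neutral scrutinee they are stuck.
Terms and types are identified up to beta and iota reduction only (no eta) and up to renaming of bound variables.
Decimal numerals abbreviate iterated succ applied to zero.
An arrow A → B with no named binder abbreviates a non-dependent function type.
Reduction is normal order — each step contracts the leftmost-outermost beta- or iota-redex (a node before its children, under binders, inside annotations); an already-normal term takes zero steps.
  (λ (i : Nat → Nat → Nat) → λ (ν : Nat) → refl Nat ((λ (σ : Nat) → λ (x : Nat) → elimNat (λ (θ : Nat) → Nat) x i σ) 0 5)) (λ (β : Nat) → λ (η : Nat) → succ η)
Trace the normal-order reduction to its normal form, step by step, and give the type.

normal-order reduction:
  (λ (i : Nat → Nat → Nat) → λ (ν : Nat) → refl Nat ((λ (σ : Nat) → λ (x : Nat) → elimNat (λ (θ : Nat) → Nat) x i σ) 0 5)) (λ (β : Nat) → λ (η : Nat) → succ η)
  ~> λ (i : Nat) → refl Nat ((λ (ν : Nat) → λ (σ : Nat) → elimNat (λ (x : Nat) → Nat) σ (λ (θ : Nat) → λ (β : Nat) → succ β) ν) 0 5)
  ~> λ (i : Nat) → refl Nat ((λ (ν : Nat) → elimNat (λ (σ : Nat) → Nat) ν (λ (x : Nat) → λ (θ : Nat) → succ θ) 0) 5)
  ~> λ (i : Nat) → refl Nat (elimNat (λ (ν : Nat) → Nat) 5 (λ (σ : Nat) → λ (x : Nat) → succ x) 0)
  ~> λ (i : Nat) → refl Nat 5
the term's type:
  Nat → Eq Nat 5 5


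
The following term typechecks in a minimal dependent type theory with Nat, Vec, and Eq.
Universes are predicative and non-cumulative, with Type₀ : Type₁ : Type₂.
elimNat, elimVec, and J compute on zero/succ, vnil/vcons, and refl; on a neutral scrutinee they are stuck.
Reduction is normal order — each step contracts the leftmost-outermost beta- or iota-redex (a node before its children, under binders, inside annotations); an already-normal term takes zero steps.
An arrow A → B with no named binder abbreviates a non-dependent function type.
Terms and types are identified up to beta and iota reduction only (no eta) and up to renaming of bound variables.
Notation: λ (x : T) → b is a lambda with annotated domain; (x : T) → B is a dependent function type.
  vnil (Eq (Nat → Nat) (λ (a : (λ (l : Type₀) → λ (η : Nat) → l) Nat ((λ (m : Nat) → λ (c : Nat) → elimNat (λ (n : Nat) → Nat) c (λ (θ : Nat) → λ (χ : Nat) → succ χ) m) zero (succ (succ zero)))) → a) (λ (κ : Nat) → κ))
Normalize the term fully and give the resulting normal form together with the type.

resulting normal form:
  vnil (Eq (Nat → Nat) (λ (a : Nat) → a) (λ (l : Nat) → l))
the term's type:
  Vec (Eq (Nat → Nat) (λ (a : Nat) → a) (λ (l : Nat) → l)) zero


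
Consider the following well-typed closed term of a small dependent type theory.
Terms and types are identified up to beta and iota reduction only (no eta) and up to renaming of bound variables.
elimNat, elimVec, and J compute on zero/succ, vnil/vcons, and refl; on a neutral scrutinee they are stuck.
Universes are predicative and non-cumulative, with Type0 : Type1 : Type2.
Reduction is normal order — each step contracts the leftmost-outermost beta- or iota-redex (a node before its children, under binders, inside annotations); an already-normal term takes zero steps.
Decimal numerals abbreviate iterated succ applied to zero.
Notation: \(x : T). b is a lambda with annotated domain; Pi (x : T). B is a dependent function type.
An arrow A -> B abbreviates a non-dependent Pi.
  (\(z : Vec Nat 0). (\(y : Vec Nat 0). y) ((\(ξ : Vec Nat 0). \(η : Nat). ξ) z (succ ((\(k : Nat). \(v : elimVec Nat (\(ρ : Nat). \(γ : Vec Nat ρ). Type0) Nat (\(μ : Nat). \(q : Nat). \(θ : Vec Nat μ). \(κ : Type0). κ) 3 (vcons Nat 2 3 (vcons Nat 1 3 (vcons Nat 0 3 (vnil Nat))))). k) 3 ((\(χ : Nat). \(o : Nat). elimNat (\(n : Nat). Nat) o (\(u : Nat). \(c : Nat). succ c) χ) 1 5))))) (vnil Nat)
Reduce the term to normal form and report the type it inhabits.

reduced normal form:
  vnil Nat
type:
  Vec Nat 0
observation: the leftmost-outermost redex is a beta-redex, and normalization takes 4 steps.


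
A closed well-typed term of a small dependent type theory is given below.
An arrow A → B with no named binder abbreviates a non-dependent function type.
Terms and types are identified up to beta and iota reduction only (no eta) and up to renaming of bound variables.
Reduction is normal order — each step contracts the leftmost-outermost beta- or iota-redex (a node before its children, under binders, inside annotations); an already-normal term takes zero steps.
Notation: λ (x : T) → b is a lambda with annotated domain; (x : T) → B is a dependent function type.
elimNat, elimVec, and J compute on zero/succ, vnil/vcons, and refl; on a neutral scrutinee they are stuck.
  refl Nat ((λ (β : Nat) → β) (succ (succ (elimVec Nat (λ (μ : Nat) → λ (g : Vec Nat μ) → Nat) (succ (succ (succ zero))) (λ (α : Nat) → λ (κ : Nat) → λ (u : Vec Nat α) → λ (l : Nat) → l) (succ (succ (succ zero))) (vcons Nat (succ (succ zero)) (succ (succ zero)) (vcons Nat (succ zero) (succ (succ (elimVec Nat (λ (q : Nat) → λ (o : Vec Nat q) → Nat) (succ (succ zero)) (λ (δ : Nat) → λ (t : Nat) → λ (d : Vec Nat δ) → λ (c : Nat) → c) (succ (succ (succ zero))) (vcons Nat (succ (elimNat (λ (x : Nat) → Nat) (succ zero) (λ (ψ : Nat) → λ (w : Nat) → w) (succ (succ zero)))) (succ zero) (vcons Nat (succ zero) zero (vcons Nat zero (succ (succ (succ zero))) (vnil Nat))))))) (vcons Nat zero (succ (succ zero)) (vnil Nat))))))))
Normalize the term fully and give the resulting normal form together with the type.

resulting normal form:
  refl Nat (succ (succ (succ (succ (succ zero)))))
type:
  Eq Nat (succ (succ (succ (succ (succ zero))))) (succ (succ (succ (succ (succ zero)))))


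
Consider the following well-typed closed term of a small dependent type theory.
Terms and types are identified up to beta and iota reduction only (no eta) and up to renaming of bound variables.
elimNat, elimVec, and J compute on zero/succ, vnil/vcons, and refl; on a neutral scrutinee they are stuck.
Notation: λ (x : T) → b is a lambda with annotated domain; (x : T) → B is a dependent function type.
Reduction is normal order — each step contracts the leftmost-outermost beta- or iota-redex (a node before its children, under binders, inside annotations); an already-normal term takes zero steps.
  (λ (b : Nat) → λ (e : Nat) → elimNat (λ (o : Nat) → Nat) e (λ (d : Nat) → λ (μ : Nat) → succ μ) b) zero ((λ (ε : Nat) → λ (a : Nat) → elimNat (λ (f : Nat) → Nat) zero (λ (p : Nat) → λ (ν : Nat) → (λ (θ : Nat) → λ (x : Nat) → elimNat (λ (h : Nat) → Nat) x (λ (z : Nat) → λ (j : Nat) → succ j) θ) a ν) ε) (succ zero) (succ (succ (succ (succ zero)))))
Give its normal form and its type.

reduced normal form:
  succ (succ (succ (succ zero)))
the term's type:
  Nat
observation: the first redex contracted is a beta-redex; the normal form is reached in 24 normal-order steps.


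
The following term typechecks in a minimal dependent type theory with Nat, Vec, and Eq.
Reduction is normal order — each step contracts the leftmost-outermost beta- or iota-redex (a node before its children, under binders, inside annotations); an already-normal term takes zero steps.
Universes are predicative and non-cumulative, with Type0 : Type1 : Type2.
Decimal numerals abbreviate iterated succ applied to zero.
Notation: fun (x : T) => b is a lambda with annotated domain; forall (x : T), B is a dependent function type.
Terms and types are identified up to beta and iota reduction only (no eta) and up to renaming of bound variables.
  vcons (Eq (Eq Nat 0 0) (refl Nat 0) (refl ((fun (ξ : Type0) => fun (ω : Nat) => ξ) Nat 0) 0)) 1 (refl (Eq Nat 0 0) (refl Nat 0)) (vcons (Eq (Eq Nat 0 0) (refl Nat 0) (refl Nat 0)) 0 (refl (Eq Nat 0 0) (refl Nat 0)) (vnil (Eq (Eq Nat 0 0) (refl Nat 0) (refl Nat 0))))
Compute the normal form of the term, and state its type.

resulting normal form:
  vcons (Eq (Eq Nat 0 0) (refl Nat 0) (refl Nat 0)) 1 (refl (Eq Nat 0 0) (refl Nat 0)) (vcons (Eq (Eq Nat 0 0) (refl Nat 0) (refl Nat 0)) 0 (refl (Eq Nat 0 0) (refl Nat 0)) (vnil (Eq (Eq Nat 0 0) (refl Nat 0) (refl Nat 0))))
the term's type:
  Vec (Eq (Eq Nat 0 0) (refl Nat 0) (refl Nat 0)) 2
observation: contracting a beta-redex first, the term normalizes in 2 steps.


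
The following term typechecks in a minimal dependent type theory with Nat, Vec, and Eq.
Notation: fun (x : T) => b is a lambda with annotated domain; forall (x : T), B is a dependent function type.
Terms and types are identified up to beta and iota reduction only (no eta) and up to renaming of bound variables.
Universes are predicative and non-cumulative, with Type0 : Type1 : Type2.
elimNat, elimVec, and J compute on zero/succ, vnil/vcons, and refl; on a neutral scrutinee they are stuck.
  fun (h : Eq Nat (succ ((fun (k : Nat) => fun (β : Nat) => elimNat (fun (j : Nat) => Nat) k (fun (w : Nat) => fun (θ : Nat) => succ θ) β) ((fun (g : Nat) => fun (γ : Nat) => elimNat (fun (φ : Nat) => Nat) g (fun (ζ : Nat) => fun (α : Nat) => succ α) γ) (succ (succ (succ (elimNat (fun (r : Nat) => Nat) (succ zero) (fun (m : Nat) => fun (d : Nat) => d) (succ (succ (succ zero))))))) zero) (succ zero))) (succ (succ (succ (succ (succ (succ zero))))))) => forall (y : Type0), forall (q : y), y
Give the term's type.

the term's type:
  forall (h : Eq Nat (succ (succ (succ (succ (succ (succ zero)))))) (succ (succ (succ (succ (succ (succ zero))))))), Type1


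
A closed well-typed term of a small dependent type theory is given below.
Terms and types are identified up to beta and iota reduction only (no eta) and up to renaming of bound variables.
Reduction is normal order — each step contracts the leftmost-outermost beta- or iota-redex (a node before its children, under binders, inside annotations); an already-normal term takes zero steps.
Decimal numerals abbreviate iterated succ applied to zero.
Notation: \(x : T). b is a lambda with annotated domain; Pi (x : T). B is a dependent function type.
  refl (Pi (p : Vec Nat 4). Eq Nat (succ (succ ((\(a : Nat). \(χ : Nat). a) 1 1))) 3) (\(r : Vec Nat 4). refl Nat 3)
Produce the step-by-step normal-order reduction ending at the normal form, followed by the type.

normal-order reduction:
  refl (Pi (p : Vec Nat 4). Eq Nat (succ (succ ((\(a : Nat). \(χ : Nat). a) 1 1))) 3) (\(r : Vec Nat 4). refl Nat 3)
  ~> refl (Pi (p : Vec Nat 4). Eq Nat (succ (succ ((\(a : Nat). 1) 1))) 3) (\(χ : Vec Nat 4). refl Nat 3)
  ~> refl (Pi (p : Vec Nat 4). Eq Nat 3 3) (\(a : Vec Nat 4). refl Nat 3)
inferred type:
  Eq (Pi (p : Vec Nat 4). Eq Nat 3 3) (\(a : Vec Nat 4). refl Nat 3) (\(χ : Vec Nat 4). refl Nat 3)


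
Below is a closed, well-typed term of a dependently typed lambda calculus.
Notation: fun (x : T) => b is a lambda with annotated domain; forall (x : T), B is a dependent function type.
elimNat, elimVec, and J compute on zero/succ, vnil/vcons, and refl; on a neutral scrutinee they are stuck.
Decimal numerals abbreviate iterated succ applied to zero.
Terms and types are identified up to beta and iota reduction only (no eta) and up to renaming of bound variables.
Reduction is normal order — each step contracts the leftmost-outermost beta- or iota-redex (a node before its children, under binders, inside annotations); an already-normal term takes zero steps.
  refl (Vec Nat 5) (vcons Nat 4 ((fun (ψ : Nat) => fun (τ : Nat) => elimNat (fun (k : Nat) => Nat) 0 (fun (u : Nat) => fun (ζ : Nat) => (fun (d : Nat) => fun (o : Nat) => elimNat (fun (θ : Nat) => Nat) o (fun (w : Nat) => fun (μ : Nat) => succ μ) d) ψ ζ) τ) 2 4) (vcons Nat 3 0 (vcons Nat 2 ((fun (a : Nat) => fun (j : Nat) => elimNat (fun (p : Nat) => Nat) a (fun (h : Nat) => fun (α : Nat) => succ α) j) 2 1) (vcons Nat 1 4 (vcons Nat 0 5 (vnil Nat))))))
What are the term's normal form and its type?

resulting normal form:
  refl (Vec Nat 5) (vcons Nat 4 8 (vcons Nat 3 0 (vcons Nat 2 3 (vcons Nat 1 4 (vcons Nat 0 5 (vnil Nat))))))
inferred type:
  Eq (Vec Nat 5) (vcons Nat 4 8 (vcons Nat 3 0 (vcons Nat 2 3 (vcons Nat 1 4 (vcons Nat 0 5 (vnil Nat)))))) (vcons Nat 4 8 (vcons Nat 3 0 (vcons Nat 2 3 (vcons Nat 1 4 (vcons Nat 0 5 (vnil Nat))))))
observation: normalization takes exactly 57 steps under the normal-order strategy.


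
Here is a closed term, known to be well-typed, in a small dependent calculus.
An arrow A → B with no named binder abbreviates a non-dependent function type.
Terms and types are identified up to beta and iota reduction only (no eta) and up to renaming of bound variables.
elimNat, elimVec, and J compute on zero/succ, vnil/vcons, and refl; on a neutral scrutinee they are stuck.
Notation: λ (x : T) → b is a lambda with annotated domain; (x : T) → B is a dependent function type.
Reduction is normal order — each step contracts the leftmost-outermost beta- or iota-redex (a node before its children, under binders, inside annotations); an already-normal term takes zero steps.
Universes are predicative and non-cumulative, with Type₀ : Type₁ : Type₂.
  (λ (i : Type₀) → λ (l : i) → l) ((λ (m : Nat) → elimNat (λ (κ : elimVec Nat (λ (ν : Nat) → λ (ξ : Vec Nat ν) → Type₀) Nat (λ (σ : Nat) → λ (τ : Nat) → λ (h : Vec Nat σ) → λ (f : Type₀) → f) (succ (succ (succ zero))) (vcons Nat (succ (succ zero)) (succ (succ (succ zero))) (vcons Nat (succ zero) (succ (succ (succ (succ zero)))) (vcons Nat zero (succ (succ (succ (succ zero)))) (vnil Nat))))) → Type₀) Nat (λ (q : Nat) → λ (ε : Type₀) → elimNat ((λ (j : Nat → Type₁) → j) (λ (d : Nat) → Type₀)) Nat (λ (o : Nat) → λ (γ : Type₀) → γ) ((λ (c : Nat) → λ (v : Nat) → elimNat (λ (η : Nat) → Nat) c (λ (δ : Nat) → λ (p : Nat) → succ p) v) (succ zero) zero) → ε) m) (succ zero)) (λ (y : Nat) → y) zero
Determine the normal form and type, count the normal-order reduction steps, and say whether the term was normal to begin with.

reduced normal form:
  zero
inferred type:
  Nat
steps to reach normal form (normal order): 3
term was already normal: no
first contracted redex: a beta-redex


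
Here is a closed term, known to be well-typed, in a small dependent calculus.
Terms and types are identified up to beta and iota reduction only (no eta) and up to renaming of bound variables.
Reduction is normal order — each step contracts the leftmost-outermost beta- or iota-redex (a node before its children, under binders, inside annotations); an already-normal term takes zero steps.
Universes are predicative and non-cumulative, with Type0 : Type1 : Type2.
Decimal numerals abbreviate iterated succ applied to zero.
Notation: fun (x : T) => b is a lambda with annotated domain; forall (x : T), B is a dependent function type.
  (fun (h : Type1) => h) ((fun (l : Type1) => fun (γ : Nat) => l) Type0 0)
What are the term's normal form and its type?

resulting normal form:
  Type0
the term's type:
  Type1
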